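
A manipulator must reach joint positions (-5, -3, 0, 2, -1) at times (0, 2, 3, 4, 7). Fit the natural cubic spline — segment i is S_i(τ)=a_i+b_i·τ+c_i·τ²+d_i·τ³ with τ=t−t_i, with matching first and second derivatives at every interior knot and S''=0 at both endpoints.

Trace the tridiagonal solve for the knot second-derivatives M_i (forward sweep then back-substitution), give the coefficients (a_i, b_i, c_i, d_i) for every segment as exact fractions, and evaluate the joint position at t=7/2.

  seg 0: a=-5 b=22/89 c=0 d=67/356
  seg 1: a=-3 b=223/89 c=201/178 d=-113/178
  seg 2: a=0 b=509/178 c=-69/89 d=-15/178
  seg 3: a=2 b=94/89 c=-183/178 d=61/534
S(7/2) = 1745/1424

Δ: Δ0=1, Δ1=3, Δ2=2, Δ3=-1
row 1: diag=6, rhs=12; c'=1/6, d'=2
row 2: denom=4−1·1/6=23/6; d'=(-6−1·2)/(23/6)=-48/23
row 3: denom=8−1·6/23=178/23; d'=(-18−1·-48/23)/(178/23)=-183/89
back: M3=-183/89
back: M2=-48/23−6/23·-183/89=-138/89
back: M1=2−1/6·-138/89=201/89
M: M0=0, M1=201/89, M2=-138/89, M3=-183/89, M4=0
seg 0: a=-5, c=M0/2=0, d=(M1−M0)/(6·2)=67/356, b=Δ0−h0·(2M0+M1)/6=22/89
seg 1: a=-3, c=M1/2=201/178, d=(M2−M1)/(6·1)=-113/178, b=Δ1−h1·(2M1+M2)/6=223/89
seg 2: a=0, c=M2/2=-69/89, d=(M3−M2)/(6·1)=-15/178, b=Δ2−h2·(2M2+M3)/6=509/178
seg 3: a=2, c=M3/2=-183/178, d=(M4−M3)/(6·3)=61/534, b=Δ3−h3·(2M3+M4)/6=94/89
t_q=7/2 → seg 2, τ=1/2; S=0+509/178·τ+-69/89·τ²+-15/178·τ³=1745/1424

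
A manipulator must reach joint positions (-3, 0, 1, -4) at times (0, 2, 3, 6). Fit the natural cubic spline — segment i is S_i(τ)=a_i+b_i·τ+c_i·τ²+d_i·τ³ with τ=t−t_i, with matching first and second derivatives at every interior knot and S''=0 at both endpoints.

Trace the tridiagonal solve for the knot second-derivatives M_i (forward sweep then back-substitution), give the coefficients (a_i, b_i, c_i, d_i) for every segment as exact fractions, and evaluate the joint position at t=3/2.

Δ: Δ0=3/2, Δ1=1, Δ2=-5/3
row 1: diag=6, rhs=-3; c'=1/6, d'=-1/2
row 2: denom=8−1·1/6=47/6; d'=(-16−1·-1/2)/(47/6)=-93/47
back: M2=-93/47
back: M1=-1/2−1/6·-93/47=-8/47
M: M0=0, M1=-8/47, M2=-93/47, M3=0
seg 0: a=-3, c=M0/2=0, d=(M1−M0)/(6·2)=-2/141, b=Δ0−h0·(2M0+M1)/6=439/282
seg 1: a=0, c=M1/2=-4/47, d=(M2−M1)/(6·1)=-85/282, b=Δ1−h1·(2M1+M2)/6=391/282
seg 2: a=1, c=M2/2=-93/94, d=(M3−M2)/(6·3)=31/282, b=Δ2−h2·(2M2+M3)/6=44/141
t_q=3/2 → seg 0, τ=3/2; S=-3+439/282·τ+0·τ²+-2/141·τ³=-67/94

  seg 0: a=-3 b=439/282 c=0 d=-2/141
  seg 1: a=0 b=391/282 c=-4/47 d=-85/282
  seg 2: a=1 b=44/141 c=-93/94 d=31/282
S(3/2) = -67/94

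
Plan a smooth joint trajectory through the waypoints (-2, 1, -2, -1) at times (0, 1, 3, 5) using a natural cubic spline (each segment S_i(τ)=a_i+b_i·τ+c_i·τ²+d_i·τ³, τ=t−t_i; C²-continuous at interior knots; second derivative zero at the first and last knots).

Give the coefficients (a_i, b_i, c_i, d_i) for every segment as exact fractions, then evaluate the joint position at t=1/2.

  seg 0: a=-2 b=43/11 c=0 d=-10/11
  seg 1: a=1 b=13/11 c=-30/11 d=61/88
  seg 2: a=-2 b=-31/22 c=63/44 d=-21/88
S(1/2) = -7/44

Δ: Δ0=3, Δ1=-3/2, Δ2=1/2
row 1: diag=6, rhs=-27; c'=1/3, d'=-9/2
row 2: denom=8−2·1/3=22/3; d'=(12−2·-9/2)/(22/3)=63/22
back: M2=63/22
back: M1=-9/2−1/3·63/22=-60/11
M: M0=0, M1=-60/11, M2=63/22, M3=0
seg 0: a=-2, c=M0/2=0, d=(M1−M0)/(6·1)=-10/11, b=Δ0−h0·(2M0+M1)/6=43/11
seg 1: a=1, c=M1/2=-30/11, d=(M2−M1)/(6·2)=61/88, b=Δ1−h1·(2M1+M2)/6=13/11
seg 2: a=-2, c=M2/2=63/44, d=(M3−M2)/(6·2)=-21/88, b=Δ2−h2·(2M2+M3)/6=-31/22
t_q=1/2 → seg 0, τ=1/2; S=-2+43/11·τ+0·τ²+-10/11·τ³=-7/44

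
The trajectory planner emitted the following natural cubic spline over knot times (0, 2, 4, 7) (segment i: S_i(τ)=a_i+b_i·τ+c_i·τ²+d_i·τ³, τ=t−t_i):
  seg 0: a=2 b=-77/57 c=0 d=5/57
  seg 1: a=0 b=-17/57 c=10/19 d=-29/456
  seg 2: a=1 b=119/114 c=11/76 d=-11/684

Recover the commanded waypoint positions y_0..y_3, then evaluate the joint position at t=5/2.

y_0=2 y_1=0 y_2=1 y_3=5
S(5/2) = -31/1216

y_0 = S_0(0) = a_0 = 2
y_1 = S_1(0) = a_1 = 0
y_2 = S_2(0) = a_2 = 1
y_3 = S_2(3) = 5
t_q=5/2 is in segment 1 (τ=1/2); S_1(τ)=-31/1216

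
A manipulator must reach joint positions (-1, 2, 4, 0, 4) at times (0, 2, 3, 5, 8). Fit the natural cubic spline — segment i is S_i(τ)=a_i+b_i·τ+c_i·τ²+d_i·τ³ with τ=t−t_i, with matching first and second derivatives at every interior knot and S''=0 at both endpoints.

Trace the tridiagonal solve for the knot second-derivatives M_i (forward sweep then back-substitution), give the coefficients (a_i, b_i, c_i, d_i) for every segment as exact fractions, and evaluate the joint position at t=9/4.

Δ: Δ0=3/2, Δ1=2, Δ2=-2, Δ3=4/3
row 1: diag=6, rhs=3; c'=1/6, d'=1/2
row 2: denom=6−1·1/6=35/6; d'=(-24−1·1/2)/(35/6)=-21/5
row 3: denom=10−2·12/35=326/35; d'=(20−2·-21/5)/(326/35)=497/163
back: M3=497/163
back: M2=-21/5−12/35·497/163=-855/163
back: M1=1/2−1/6·-855/163=224/163
M: M0=0, M1=224/163, M2=-855/163, M3=497/163, M4=0
seg 0: a=-1, c=M0/2=0, d=(M1−M0)/(6·2)=56/489, b=Δ0−h0·(2M0+M1)/6=1019/978
seg 1: a=2, c=M1/2=112/163, d=(M2−M1)/(6·1)=-1079/978, b=Δ1−h1·(2M1+M2)/6=2363/978
seg 2: a=4, c=M2/2=-855/326, d=(M3−M2)/(6·2)=338/489, b=Δ2−h2·(2M2+M3)/6=235/489
seg 3: a=0, c=M3/2=497/326, d=(M4−M3)/(6·3)=-497/2934, b=Δ3−h3·(2M3+M4)/6=-839/489
t_q=9/4 → seg 1, τ=1/4; S=2+2363/978·τ+112/163·τ²+-1079/978·τ³=54867/20864

  seg 0: a=-1 b=1019/978 c=0 d=56/489
  seg 1: a=2 b=2363/978 c=112/163 d=-1079/978
  seg 2: a=4 b=235/489 c=-855/326 d=338/489
  seg 3: a=0 b=-839/489 c=497/326 d=-497/2934
S(9/4) = 54867/20864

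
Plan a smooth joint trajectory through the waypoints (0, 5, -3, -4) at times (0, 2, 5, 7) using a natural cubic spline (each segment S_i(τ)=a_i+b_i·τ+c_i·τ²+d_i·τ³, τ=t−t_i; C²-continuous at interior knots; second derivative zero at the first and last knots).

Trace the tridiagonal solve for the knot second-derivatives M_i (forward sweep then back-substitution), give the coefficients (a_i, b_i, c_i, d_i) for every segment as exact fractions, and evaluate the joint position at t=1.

  seg 0: a=0 b=2063/546 c=0 d=-349/1092
  seg 1: a=5 b=-31/546 c=-349/182 d=22/63
  seg 2: a=-3 b=-1165/546 c=223/182 d=-223/1092
S(1) = 1259/364

Δ: Δ0=5/2, Δ1=-8/3, Δ2=-1/2
row 1: diag=10, rhs=-31; c'=3/10, d'=-31/10
row 2: denom=10−3·3/10=91/10; d'=(13−3·-31/10)/(91/10)=223/91
back: M2=223/91
back: M1=-31/10−3/10·223/91=-349/91
M: M0=0, M1=-349/91, M2=223/91, M3=0
seg 0: a=0, c=M0/2=0, d=(M1−M0)/(6·2)=-349/1092, b=Δ0−h0·(2M0+M1)/6=2063/546
seg 1: a=5, c=M1/2=-349/182, d=(M2−M1)/(6·3)=22/63, b=Δ1−h1·(2M1+M2)/6=-31/546
seg 2: a=-3, c=M2/2=223/182, d=(M3−M2)/(6·2)=-223/1092, b=Δ2−h2·(2M2+M3)/6=-1165/546
t_q=1 → seg 0, τ=1; S=0+2063/546·τ+0·τ²+-349/1092·τ³=1259/364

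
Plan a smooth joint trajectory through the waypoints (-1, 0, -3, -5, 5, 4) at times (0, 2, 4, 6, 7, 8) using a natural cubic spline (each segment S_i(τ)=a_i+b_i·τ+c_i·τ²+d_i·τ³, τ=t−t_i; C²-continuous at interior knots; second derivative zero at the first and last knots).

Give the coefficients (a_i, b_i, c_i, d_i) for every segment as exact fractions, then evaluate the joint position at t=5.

  seg 0: a=-1 b=226/313 c=0 d=-139/2504
  seg 1: a=0 b=35/626 c=-417/1252 d=-557/2504
  seg 2: a=-3 b=-1235/313 c=-522/313 d=983/626
  seg 3: a=-5 b=2575/313 c=2427/313 d=-1872/313
  seg 4: a=5 b=1813/313 c=-3189/313 d=1063/313
S(5) = -4409/626

Δ: Δ0=1/2, Δ1=-3/2, Δ2=-1, Δ3=10, Δ4=-1
row 1: diag=8, rhs=-12; c'=1/4, d'=-3/2
row 2: denom=8−2·1/4=15/2; d'=(3−2·-3/2)/(15/2)=4/5
row 3: denom=6−2·4/15=82/15; d'=(66−2·4/5)/(82/15)=483/41
row 4: denom=4−1·15/82=313/82; d'=(-66−1·483/41)/(313/82)=-6378/313
back: M4=-6378/313
back: M3=483/41−15/82·-6378/313=4854/313
back: M2=4/5−4/15·4854/313=-1044/313
back: M1=-3/2−1/4·-1044/313=-417/626
M: M0=0, M1=-417/626, M2=-1044/313, M3=4854/313, M4=-6378/313, M5=0
seg 0: a=-1, c=M0/2=0, d=(M1−M0)/(6·2)=-139/2504, b=Δ0−h0·(2M0+M1)/6=226/313
seg 1: a=0, c=M1/2=-417/1252, d=(M2−M1)/(6·2)=-557/2504, b=Δ1−h1·(2M1+M2)/6=35/626
seg 2: a=-3, c=M2/2=-522/313, d=(M3−M2)/(6·2)=983/626, b=Δ2−h2·(2M2+M3)/6=-1235/313
seg 3: a=-5, c=M3/2=2427/313, d=(M4−M3)/(6·1)=-1872/313, b=Δ3−h3·(2M3+M4)/6=2575/313
seg 4: a=5, c=M4/2=-3189/313, d=(M5−M4)/(6·1)=1063/313, b=Δ4−h4·(2M4+M5)/6=1813/313
t_q=5 → seg 2, τ=1; S=-3+-1235/313·τ+-522/313·τ²+983/626·τ³=-4409/626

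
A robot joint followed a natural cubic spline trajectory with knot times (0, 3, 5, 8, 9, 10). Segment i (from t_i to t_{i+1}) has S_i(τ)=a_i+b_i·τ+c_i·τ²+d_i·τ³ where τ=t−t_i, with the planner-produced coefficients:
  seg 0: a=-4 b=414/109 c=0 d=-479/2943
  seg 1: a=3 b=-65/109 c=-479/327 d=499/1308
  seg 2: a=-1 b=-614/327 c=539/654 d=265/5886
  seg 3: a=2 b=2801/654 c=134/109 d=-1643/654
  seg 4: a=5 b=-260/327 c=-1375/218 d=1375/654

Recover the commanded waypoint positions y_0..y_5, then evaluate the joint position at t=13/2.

y_0 = S_0(0) = a_0 = -4
y_1 = S_1(0) = a_1 = 3
y_2 = S_2(0) = a_2 = -1
y_3 = S_3(0) = a_3 = 2
y_4 = S_4(0) = a_4 = 5
y_5 = S_4(1) = 0
t_q=13/2 is in segment 2 (τ=3/2); S_2(τ)=-3157/1744

y_0=-4 y_1=3 y_2=-1 y_3=2 y_4=5 y_5=0
S(13/2) = -3157/1744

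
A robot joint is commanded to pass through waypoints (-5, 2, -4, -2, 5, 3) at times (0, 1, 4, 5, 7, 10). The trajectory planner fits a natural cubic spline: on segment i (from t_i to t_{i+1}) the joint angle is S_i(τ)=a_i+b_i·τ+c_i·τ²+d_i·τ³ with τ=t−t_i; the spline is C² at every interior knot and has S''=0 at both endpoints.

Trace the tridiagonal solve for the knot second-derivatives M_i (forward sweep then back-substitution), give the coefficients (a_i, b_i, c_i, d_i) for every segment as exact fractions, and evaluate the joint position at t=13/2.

Δ: Δ0=7, Δ1=-2, Δ2=2, Δ3=7/2, Δ4=-2/3
row 1: diag=8, rhs=-54; c'=3/8, d'=-27/4
row 2: denom=8−3·3/8=55/8; d'=(24−3·-27/4)/(55/8)=354/55
row 3: denom=6−1·8/55=322/55; d'=(9−1·354/55)/(322/55)=141/322
row 4: denom=10−2·55/161=1500/161; d'=(-25−2·141/322)/(1500/161)=-2083/750
back: M4=-2083/750
back: M3=141/322−55/161·-2083/750=104/75
back: M2=354/55−8/55·104/75=2338/375
back: M1=-27/4−3/8·2338/375=-1136/125
M: M0=0, M1=-1136/125, M2=2338/375, M3=104/75, M4=-2083/750, M5=0
seg 0: a=-5, c=M0/2=0, d=(M1−M0)/(6·1)=-568/375, b=Δ0−h0·(2M0+M1)/6=3193/375
seg 1: a=2, c=M1/2=-568/125, d=(M2−M1)/(6·3)=2873/3375, b=Δ1−h1·(2M1+M2)/6=1489/375
seg 2: a=-4, c=M2/2=1169/375, d=(M3−M2)/(6·1)=-101/125, b=Δ2−h2·(2M2+M3)/6=-116/375
seg 3: a=-2, c=M3/2=52/75, d=(M4−M3)/(6·2)=-347/1000, b=Δ3−h3·(2M3+M4)/6=1313/375
seg 4: a=5, c=M4/2=-2083/1500, d=(M5−M4)/(6·3)=2083/13500, b=Δ4−h4·(2M4+M5)/6=1583/750
t_q=13/2 → seg 3, τ=3/2; S=-2+1313/375·τ+52/75·τ²+-347/1000·τ³=29127/8000

  seg 0: a=-5 b=3193/375 c=0 d=-568/375
  seg 1: a=2 b=1489/375 c=-568/125 d=2873/3375
  seg 2: a=-4 b=-116/375 c=1169/375 d=-101/125
  seg 3: a=-2 b=1313/375 c=52/75 d=-347/1000
  seg 4: a=5 b=1583/750 c=-2083/1500 d=2083/13500
S(13/2) = 29127/8000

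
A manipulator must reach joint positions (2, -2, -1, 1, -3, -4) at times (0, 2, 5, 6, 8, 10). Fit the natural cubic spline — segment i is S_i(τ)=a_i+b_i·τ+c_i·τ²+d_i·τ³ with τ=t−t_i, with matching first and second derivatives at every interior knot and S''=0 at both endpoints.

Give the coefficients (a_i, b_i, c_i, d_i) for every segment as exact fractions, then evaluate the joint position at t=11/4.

  seg 0: a=2 b=-10565/4566 c=0 d=1433/18264
  seg 1: a=-2 b=-3133/2283 c=1433/3044 d=893/27396
  seg 2: a=-1 b=21299/9132 c=1163/1522 d=-10013/9132
  seg 3: a=1 b=1304/2283 c=-7687/3044 d=11321/18264
  seg 4: a=-3 b=-9551/4566 c=1817/1522 d=-1817/9132
S(11/4) = -535877/194816

Δ: Δ0=-2, Δ1=1/3, Δ2=2, Δ3=-2, Δ4=-1/2
row 1: diag=10, rhs=14; c'=3/10, d'=7/5
row 2: denom=8−3·3/10=71/10; d'=(10−3·7/5)/(71/10)=58/71
row 3: denom=6−1·10/71=416/71; d'=(-24−1·58/71)/(416/71)=-881/208
row 4: denom=8−2·71/208=761/104; d'=(9−2·-881/208)/(761/104)=1817/761
back: M4=1817/761
back: M3=-881/208−71/208·1817/761=-7687/1522
back: M2=58/71−10/71·-7687/1522=1163/761
back: M1=7/5−3/10·1163/761=1433/1522
M: M0=0, M1=1433/1522, M2=1163/761, M3=-7687/1522, M4=1817/761, M5=0
seg 0: a=2, c=M0/2=0, d=(M1−M0)/(6·2)=1433/18264, b=Δ0−h0·(2M0+M1)/6=-10565/4566
seg 1: a=-2, c=M1/2=1433/3044, d=(M2−M1)/(6·3)=893/27396, b=Δ1−h1·(2M1+M2)/6=-3133/2283
seg 2: a=-1, c=M2/2=1163/1522, d=(M3−M2)/(6·1)=-10013/9132, b=Δ2−h2·(2M2+M3)/6=21299/9132
seg 3: a=1, c=M3/2=-7687/3044, d=(M4−M3)/(6·2)=11321/18264, b=Δ3−h3·(2M3+M4)/6=1304/2283
seg 4: a=-3, c=M4/2=1817/1522, d=(M5−M4)/(6·2)=-1817/9132, b=Δ4−h4·(2M4+M5)/6=-9551/4566
t_q=11/4 → seg 1, τ=3/4; S=-2+-3133/2283·τ+1433/3044·τ²+893/27396·τ³=-535877/194816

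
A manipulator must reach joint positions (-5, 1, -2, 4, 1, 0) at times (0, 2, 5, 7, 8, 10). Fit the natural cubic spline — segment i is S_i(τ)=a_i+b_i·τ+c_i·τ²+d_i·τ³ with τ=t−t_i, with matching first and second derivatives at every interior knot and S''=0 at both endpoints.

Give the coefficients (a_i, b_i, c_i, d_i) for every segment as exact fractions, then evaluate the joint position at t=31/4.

  seg 0: a=-5 b=2549/589 c=0 d=-391/1178
  seg 1: a=1 b=203/589 c=-1173/589 d=303/589
  seg 2: a=-2 b=1346/589 c=1554/589 d=-2687/2356
  seg 3: a=4 b=-499/589 c=-4953/1178 d=2417/1178
  seg 4: a=1 b=-3653/1178 c=1149/589 d=-383/1178
S(31/4) = 140615/75392

Δ: Δ0=3, Δ1=-1, Δ2=3, Δ3=-3, Δ4=-1/2
row 1: diag=10, rhs=-24; c'=3/10, d'=-12/5
row 2: denom=10−3·3/10=91/10; d'=(24−3·-12/5)/(91/10)=24/7
row 3: denom=6−2·20/91=506/91; d'=(-36−2·24/7)/(506/91)=-1950/253
row 4: denom=6−1·91/506=2945/506; d'=(15−1·-1950/253)/(2945/506)=2298/589
back: M4=2298/589
back: M3=-1950/253−91/506·2298/589=-4953/589
back: M2=24/7−20/91·-4953/589=3108/589
back: M1=-12/5−3/10·3108/589=-2346/589
M: M0=0, M1=-2346/589, M2=3108/589, M3=-4953/589, M4=2298/589, M5=0
seg 0: a=-5, c=M0/2=0, d=(M1−M0)/(6·2)=-391/1178, b=Δ0−h0·(2M0+M1)/6=2549/589
seg 1: a=1, c=M1/2=-1173/589, d=(M2−M1)/(6·3)=303/589, b=Δ1−h1·(2M1+M2)/6=203/589
seg 2: a=-2, c=M2/2=1554/589, d=(M3−M2)/(6·2)=-2687/2356, b=Δ2−h2·(2M2+M3)/6=1346/589
seg 3: a=4, c=M3/2=-4953/1178, d=(M4−M3)/(6·1)=2417/1178, b=Δ3−h3·(2M3+M4)/6=-499/589
seg 4: a=1, c=M4/2=1149/589, d=(M5−M4)/(6·2)=-383/1178, b=Δ4−h4·(2M4+M5)/6=-3653/1178
t_q=31/4 → seg 3, τ=3/4; S=4+-499/589·τ+-4953/1178·τ²+2417/1178·τ³=140615/75392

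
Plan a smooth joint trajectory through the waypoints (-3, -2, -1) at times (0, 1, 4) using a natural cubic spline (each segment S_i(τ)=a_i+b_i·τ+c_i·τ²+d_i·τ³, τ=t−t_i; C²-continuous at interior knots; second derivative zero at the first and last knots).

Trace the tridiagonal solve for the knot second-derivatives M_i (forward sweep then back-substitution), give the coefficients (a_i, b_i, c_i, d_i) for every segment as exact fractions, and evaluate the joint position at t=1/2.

  seg 0: a=-3 b=13/12 c=0 d=-1/12
  seg 1: a=-2 b=5/6 c=-1/4 d=1/36
S(1/2) = -79/32

Δ: Δ0=1, Δ1=1/3
row 1: diag=8, rhs=-4; c'=3/8, d'=-1/2
back: M1=-1/2
M: M0=0, M1=-1/2, M2=0
seg 0: a=-3, c=M0/2=0, d=(M1−M0)/(6·1)=-1/12, b=Δ0−h0·(2M0+M1)/6=13/12
seg 1: a=-2, c=M1/2=-1/4, d=(M2−M1)/(6·3)=1/36, b=Δ1−h1·(2M1+M2)/6=5/6
t_q=1/2 → seg 0, τ=1/2; S=-3+13/12·τ+0·τ²+-1/12·τ³=-79/32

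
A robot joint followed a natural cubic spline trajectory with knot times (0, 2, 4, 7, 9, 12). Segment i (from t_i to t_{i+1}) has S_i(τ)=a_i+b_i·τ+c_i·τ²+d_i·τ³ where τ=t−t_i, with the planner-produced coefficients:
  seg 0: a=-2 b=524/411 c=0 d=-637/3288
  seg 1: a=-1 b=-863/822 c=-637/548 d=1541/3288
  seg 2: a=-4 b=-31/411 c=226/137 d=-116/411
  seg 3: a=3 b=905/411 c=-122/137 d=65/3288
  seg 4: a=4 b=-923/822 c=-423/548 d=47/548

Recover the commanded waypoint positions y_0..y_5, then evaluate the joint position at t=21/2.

y_0=-2 y_1=-1 y_2=-4 y_3=3 y_4=4 y_5=-4
S(21/2) = 3807/4384

y_0 = S_0(0) = a_0 = -2
y_1 = S_1(0) = a_1 = -1
y_2 = S_2(0) = a_2 = -4
y_3 = S_3(0) = a_3 = 3
y_4 = S_4(0) = a_4 = 4
y_5 = S_4(3) = -4
t_q=21/2 is in segment 4 (τ=3/2); S_4(τ)=3807/4384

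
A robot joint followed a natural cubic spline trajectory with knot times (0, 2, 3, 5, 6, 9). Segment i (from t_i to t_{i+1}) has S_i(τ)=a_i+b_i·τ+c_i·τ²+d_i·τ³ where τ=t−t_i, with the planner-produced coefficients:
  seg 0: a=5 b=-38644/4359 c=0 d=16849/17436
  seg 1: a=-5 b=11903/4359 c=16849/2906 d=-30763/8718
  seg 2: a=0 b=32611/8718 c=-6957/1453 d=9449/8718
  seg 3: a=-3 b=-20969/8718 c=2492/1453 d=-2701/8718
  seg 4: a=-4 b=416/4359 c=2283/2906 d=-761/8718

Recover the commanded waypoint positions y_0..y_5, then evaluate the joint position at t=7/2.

y_0=5 y_1=-5 y_2=0 y_3=-3 y_4=-4 y_5=1
S(7/2) = 18803/23248

y_0 = S_0(0) = a_0 = 5
y_1 = S_1(0) = a_1 = -5
y_2 = S_2(0) = a_2 = 0
y_3 = S_3(0) = a_3 = -3
y_4 = S_4(0) = a_4 = -4
y_5 = S_4(3) = 1
t_q=7/2 is in segment 2 (τ=1/2); S_2(τ)=18803/23248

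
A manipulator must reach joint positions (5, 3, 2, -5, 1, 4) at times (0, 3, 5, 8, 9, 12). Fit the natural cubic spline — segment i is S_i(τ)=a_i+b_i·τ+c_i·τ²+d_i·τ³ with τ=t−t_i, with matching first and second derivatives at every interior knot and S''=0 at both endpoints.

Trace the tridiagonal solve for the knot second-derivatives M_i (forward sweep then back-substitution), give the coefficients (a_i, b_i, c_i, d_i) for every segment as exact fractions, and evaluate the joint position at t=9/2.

Δ: Δ0=-2/3, Δ1=-1/2, Δ2=-7/3, Δ3=6, Δ4=1
row 1: diag=10, rhs=1; c'=1/5, d'=1/10
row 2: denom=10−2·1/5=48/5; d'=(-11−2·1/10)/(48/5)=-7/6
row 3: denom=8−3·5/16=113/16; d'=(50−3·-7/6)/(113/16)=856/113
row 4: denom=8−1·16/113=888/113; d'=(-30−1·856/113)/(888/113)=-2123/444
back: M4=-2123/444
back: M3=856/113−16/113·-2123/444=916/111
back: M2=-7/6−5/16·916/111=-1663/444
back: M1=1/10−1/5·-1663/444=377/444
M: M0=0, M1=377/444, M2=-1663/444, M3=916/111, M4=-2123/444, M5=0
seg 0: a=5, c=M0/2=0, d=(M1−M0)/(6·3)=377/7992, b=Δ0−h0·(2M0+M1)/6=-323/296
seg 1: a=3, c=M1/2=377/888, d=(M2−M1)/(6·2)=-85/222, b=Δ1−h1·(2M1+M2)/6=27/148
seg 2: a=2, c=M2/2=-1663/888, d=(M3−M2)/(6·3)=5327/7992, b=Δ2−h2·(2M2+M3)/6=-1205/444
seg 3: a=-5, c=M3/2=458/111, d=(M4−M3)/(6·1)=-643/296, b=Δ3−h3·(2M3+M4)/6=3593/888
seg 4: a=1, c=M4/2=-2123/888, d=(M5−M4)/(6·3)=2123/7992, b=Δ4−h4·(2M4+M5)/6=2567/444
t_q=9/2 → seg 1, τ=3/2; S=3+27/148·τ+377/888·τ²+-85/222·τ³=3477/1184

  seg 0: a=5 b=-323/296 c=0 d=377/7992
  seg 1: a=3 b=27/148 c=377/888 d=-85/222
  seg 2: a=2 b=-1205/444 c=-1663/888 d=5327/7992
  seg 3: a=-5 b=3593/888 c=458/111 d=-643/296
  seg 4: a=1 b=2567/444 c=-2123/888 d=2123/7992
S(9/2) = 3477/1184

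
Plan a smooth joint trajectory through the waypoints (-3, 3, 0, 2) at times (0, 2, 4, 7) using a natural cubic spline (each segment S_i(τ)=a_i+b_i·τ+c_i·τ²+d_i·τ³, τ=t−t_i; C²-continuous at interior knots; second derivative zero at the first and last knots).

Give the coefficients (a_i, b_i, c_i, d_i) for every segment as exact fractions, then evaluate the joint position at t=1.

Δ: Δ0=3, Δ1=-3/2, Δ2=2/3
row 1: diag=8, rhs=-27; c'=1/4, d'=-27/8
row 2: denom=10−2·1/4=19/2; d'=(13−2·-27/8)/(19/2)=79/38
back: M2=79/38
back: M1=-27/8−1/4·79/38=-74/19
M: M0=0, M1=-74/19, M2=79/38, M3=0
seg 0: a=-3, c=M0/2=0, d=(M1−M0)/(6·2)=-37/114, b=Δ0−h0·(2M0+M1)/6=245/57
seg 1: a=3, c=M1/2=-37/19, d=(M2−M1)/(6·2)=227/456, b=Δ1−h1·(2M1+M2)/6=23/57
seg 2: a=0, c=M2/2=79/76, d=(M3−M2)/(6·3)=-79/684, b=Δ2−h2·(2M2+M3)/6=-161/114
t_q=1 → seg 0, τ=1; S=-3+245/57·τ+0·τ²+-37/114·τ³=37/38

  seg 0: a=-3 b=245/57 c=0 d=-37/114
  seg 1: a=3 b=23/57 c=-37/19 d=227/456
  seg 2: a=0 b=-161/114 c=79/76 d=-79/684
S(1) = 37/38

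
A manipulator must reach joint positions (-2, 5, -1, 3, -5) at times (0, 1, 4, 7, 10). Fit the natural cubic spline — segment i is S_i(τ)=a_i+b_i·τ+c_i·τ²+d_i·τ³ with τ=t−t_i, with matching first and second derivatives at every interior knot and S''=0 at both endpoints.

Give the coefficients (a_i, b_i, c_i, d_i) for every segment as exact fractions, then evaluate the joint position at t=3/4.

  seg 0: a=-2 b=2725/324 c=0 d=-457/324
  seg 1: a=5 b=677/162 c=-457/108 d=2111/2916
  seg 2: a=-1 b=-539/324 c=185/81 d=-1249/2916
  seg 3: a=3 b=77/162 c=-509/324 d=509/2916
S(3/4) = 25663/6912

Δ: Δ0=7, Δ1=-2, Δ2=4/3, Δ3=-8/3
row 1: diag=8, rhs=-54; c'=3/8, d'=-27/4
row 2: denom=12−3·3/8=87/8; d'=(20−3·-27/4)/(87/8)=322/87
row 3: denom=12−3·8/29=324/29; d'=(-24−3·322/87)/(324/29)=-509/162
back: M3=-509/162
back: M2=322/87−8/29·-509/162=370/81
back: M1=-27/4−3/8·370/81=-457/54
M: M0=0, M1=-457/54, M2=370/81, M3=-509/162, M4=0
seg 0: a=-2, c=M0/2=0, d=(M1−M0)/(6·1)=-457/324, b=Δ0−h0·(2M0+M1)/6=2725/324
seg 1: a=5, c=M1/2=-457/108, d=(M2−M1)/(6·3)=2111/2916, b=Δ1−h1·(2M1+M2)/6=677/162
seg 2: a=-1, c=M2/2=185/81, d=(M3−M2)/(6·3)=-1249/2916, b=Δ2−h2·(2M2+M3)/6=-539/324
seg 3: a=3, c=M3/2=-509/324, d=(M4−M3)/(6·3)=509/2916, b=Δ3−h3·(2M3+M4)/6=77/162
t_q=3/4 → seg 0, τ=3/4; S=-2+2725/324·τ+0·τ²+-457/324·τ³=25663/6912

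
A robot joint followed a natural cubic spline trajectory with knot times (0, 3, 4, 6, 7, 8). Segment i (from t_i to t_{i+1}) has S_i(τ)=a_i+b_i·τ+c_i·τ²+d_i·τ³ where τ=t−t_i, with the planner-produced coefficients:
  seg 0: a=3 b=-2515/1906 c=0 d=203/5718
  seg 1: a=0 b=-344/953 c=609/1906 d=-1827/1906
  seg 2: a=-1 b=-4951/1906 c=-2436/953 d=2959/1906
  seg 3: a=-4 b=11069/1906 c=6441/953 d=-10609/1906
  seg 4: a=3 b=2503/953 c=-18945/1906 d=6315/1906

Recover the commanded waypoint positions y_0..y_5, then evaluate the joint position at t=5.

y_0=3 y_1=0 y_2=-1 y_3=-4 y_4=3 y_5=-1
S(5) = -4385/953

y_0 = S_0(0) = a_0 = 3
y_1 = S_1(0) = a_1 = 0
y_2 = S_2(0) = a_2 = -1
y_3 = S_3(0) = a_3 = -4
y_4 = S_4(0) = a_4 = 3
y_5 = S_4(1) = -1
t_q=5 is in segment 2 (τ=1); S_2(τ)=-4385/953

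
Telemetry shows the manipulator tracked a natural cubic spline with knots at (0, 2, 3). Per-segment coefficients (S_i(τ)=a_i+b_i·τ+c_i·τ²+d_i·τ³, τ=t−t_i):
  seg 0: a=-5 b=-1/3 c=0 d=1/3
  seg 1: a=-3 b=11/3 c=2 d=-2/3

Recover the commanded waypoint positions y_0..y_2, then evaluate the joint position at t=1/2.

y_0 = S_0(0) = a_0 = -5
y_1 = S_1(0) = a_1 = -3
y_2 = S_1(1) = 2
t_q=1/2 is in segment 0 (τ=1/2); S_0(τ)=-41/8

y_0=-5 y_1=-3 y_2=2
S(1/2) = -41/8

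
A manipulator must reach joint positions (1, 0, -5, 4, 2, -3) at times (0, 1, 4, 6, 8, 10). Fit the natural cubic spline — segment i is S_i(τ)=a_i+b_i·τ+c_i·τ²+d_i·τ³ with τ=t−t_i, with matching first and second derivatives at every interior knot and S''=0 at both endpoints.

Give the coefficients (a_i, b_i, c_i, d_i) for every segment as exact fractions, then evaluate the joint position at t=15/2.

  seg 0: a=1 b=-1702/3003 c=0 d=-1301/3003
  seg 1: a=0 b=-5605/3003 c=-1301/1001 d=373/819
  seg 2: a=-5 b=608/231 c=2802/1001 d=-22405/24024
  seg 3: a=4 b=2263/858 c=-11197/4004 d=1468/3003
  seg 4: a=2 b=-16109/6006 c=547/4004 d=-547/24024
S(15/2) = 4083/1232

Δ: Δ0=-1, Δ1=-5/3, Δ2=9/2, Δ3=-1, Δ4=-5/2
row 1: diag=8, rhs=-4; c'=3/8, d'=-1/2
row 2: denom=10−3·3/8=71/8; d'=(37−3·-1/2)/(71/8)=308/71
row 3: denom=8−2·16/71=536/71; d'=(-33−2·308/71)/(536/71)=-2959/536
row 4: denom=8−2·71/268=1001/134; d'=(-9−2·-2959/536)/(1001/134)=547/2002
back: M4=547/2002
back: M3=-2959/536−71/268·547/2002=-11197/2002
back: M2=308/71−16/71·-11197/2002=5604/1001
back: M1=-1/2−3/8·5604/1001=-2602/1001
M: M0=0, M1=-2602/1001, M2=5604/1001, M3=-11197/2002, M4=547/2002, M5=0
seg 0: a=1, c=M0/2=0, d=(M1−M0)/(6·1)=-1301/3003, b=Δ0−h0·(2M0+M1)/6=-1702/3003
seg 1: a=0, c=M1/2=-1301/1001, d=(M2−M1)/(6·3)=373/819, b=Δ1−h1·(2M1+M2)/6=-5605/3003
seg 2: a=-5, c=M2/2=2802/1001, d=(M3−M2)/(6·2)=-22405/24024, b=Δ2−h2·(2M2+M3)/6=608/231
seg 3: a=4, c=M3/2=-11197/4004, d=(M4−M3)/(6·2)=1468/3003, b=Δ3−h3·(2M3+M4)/6=2263/858
seg 4: a=2, c=M4/2=547/4004, d=(M5−M4)/(6·2)=-547/24024, b=Δ4−h4·(2M4+M5)/6=-16109/6006
t_q=15/2 → seg 3, τ=3/2; S=4+2263/858·τ+-11197/4004·τ²+1468/3003·τ³=4083/1232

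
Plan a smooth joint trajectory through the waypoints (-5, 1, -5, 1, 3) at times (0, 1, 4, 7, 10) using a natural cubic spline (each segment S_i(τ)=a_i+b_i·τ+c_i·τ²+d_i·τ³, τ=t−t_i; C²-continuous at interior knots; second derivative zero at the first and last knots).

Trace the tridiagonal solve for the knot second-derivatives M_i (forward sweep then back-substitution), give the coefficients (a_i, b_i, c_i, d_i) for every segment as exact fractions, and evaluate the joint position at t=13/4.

  seg 0: a=-5 b=589/81 c=0 d=-103/81
  seg 1: a=1 b=280/81 c=-103/27 d=485/729
  seg 2: a=-5 b=-119/81 c=176/81 d=-247/729
  seg 3: a=1 b=196/81 c=-71/81 d=71/729
S(13/4) = -1703/576

Δ: Δ0=6, Δ1=-2, Δ2=2, Δ3=2/3
row 1: diag=8, rhs=-48; c'=3/8, d'=-6
row 2: denom=12−3·3/8=87/8; d'=(24−3·-6)/(87/8)=112/29
row 3: denom=12−3·8/29=324/29; d'=(-8−3·112/29)/(324/29)=-142/81
back: M3=-142/81
back: M2=112/29−8/29·-142/81=352/81
back: M1=-6−3/8·352/81=-206/27
M: M0=0, M1=-206/27, M2=352/81, M3=-142/81, M4=0
seg 0: a=-5, c=M0/2=0, d=(M1−M0)/(6·1)=-103/81, b=Δ0−h0·(2M0+M1)/6=589/81
seg 1: a=1, c=M1/2=-103/27, d=(M2−M1)/(6·3)=485/729, b=Δ1−h1·(2M1+M2)/6=280/81
seg 2: a=-5, c=M2/2=176/81, d=(M3−M2)/(6·3)=-247/729, b=Δ2−h2·(2M2+M3)/6=-119/81
seg 3: a=1, c=M3/2=-71/81, d=(M4−M3)/(6·3)=71/729, b=Δ3−h3·(2M3+M4)/6=196/81
t_q=13/4 → seg 1, τ=9/4; S=1+280/81·τ+-103/27·τ²+485/729·τ³=-1703/576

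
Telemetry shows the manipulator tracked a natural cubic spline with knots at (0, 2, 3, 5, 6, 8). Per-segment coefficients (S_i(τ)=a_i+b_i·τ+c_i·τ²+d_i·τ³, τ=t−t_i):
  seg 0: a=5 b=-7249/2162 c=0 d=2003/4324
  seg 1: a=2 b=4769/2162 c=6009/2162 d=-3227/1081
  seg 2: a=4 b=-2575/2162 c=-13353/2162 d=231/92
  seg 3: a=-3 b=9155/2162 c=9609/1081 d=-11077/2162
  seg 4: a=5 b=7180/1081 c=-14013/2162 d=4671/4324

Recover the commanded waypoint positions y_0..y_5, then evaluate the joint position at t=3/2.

y_0=5 y_1=2 y_2=4 y_3=-3 y_4=5 y_5=1
S(3/2) = 53065/34592

y_0 = S_0(0) = a_0 = 5
y_1 = S_1(0) = a_1 = 2
y_2 = S_2(0) = a_2 = 4
y_3 = S_3(0) = a_3 = -3
y_4 = S_4(0) = a_4 = 5
y_5 = S_4(2) = 1
t_q=3/2 is in segment 0 (τ=3/2); S_0(τ)=53065/34592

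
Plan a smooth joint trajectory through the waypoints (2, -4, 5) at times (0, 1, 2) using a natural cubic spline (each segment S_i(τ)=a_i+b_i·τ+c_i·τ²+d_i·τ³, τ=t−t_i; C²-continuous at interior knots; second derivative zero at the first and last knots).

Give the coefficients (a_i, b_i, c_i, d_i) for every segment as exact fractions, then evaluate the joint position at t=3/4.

  seg 0: a=2 b=-39/4 c=0 d=15/4
  seg 1: a=-4 b=3/2 c=45/4 d=-15/4
S(3/4) = -955/256

Δ: Δ0=-6, Δ1=9
row 1: diag=4, rhs=90; c'=1/4, d'=45/2
back: M1=45/2
M: M0=0, M1=45/2, M2=0
seg 0: a=2, c=M0/2=0, d=(M1−M0)/(6·1)=15/4, b=Δ0−h0·(2M0+M1)/6=-39/4
seg 1: a=-4, c=M1/2=45/4, d=(M2−M1)/(6·1)=-15/4, b=Δ1−h1·(2M1+M2)/6=3/2
t_q=3/4 → seg 0, τ=3/4; S=2+-39/4·τ+0·τ²+15/4·τ³=-955/256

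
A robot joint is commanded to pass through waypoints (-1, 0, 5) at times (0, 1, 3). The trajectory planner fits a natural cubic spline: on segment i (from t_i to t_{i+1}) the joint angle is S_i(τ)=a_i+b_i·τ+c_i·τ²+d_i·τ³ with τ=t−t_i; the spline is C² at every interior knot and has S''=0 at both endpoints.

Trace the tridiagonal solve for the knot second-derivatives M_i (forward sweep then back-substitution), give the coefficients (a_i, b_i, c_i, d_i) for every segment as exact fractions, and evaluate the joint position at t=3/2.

  seg 0: a=-1 b=3/4 c=0 d=1/4
  seg 1: a=0 b=3/2 c=3/4 d=-1/8
S(3/2) = 59/64

Δ: Δ0=1, Δ1=5/2
row 1: diag=6, rhs=9; c'=1/3, d'=3/2
back: M1=3/2
M: M0=0, M1=3/2, M2=0
seg 0: a=-1, c=M0/2=0, d=(M1−M0)/(6·1)=1/4, b=Δ0−h0·(2M0+M1)/6=3/4
seg 1: a=0, c=M1/2=3/4, d=(M2−M1)/(6·2)=-1/8, b=Δ1−h1·(2M1+M2)/6=3/2
t_q=3/2 → seg 1, τ=1/2; S=0+3/2·τ+3/4·τ²+-1/8·τ³=59/64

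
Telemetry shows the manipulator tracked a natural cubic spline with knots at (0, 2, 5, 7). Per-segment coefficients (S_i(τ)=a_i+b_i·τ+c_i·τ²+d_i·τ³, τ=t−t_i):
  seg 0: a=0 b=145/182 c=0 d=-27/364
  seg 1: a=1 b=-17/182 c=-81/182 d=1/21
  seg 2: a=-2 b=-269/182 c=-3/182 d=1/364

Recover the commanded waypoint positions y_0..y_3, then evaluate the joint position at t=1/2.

y_0 = S_0(0) = a_0 = 0
y_1 = S_1(0) = a_1 = 1
y_2 = S_2(0) = a_2 = -2
y_3 = S_2(2) = -5
t_q=1/2 is in segment 0 (τ=1/2); S_0(τ)=1133/2912

y_0=0 y_1=1 y_2=-2 y_3=-5
S(1/2) = 1133/2912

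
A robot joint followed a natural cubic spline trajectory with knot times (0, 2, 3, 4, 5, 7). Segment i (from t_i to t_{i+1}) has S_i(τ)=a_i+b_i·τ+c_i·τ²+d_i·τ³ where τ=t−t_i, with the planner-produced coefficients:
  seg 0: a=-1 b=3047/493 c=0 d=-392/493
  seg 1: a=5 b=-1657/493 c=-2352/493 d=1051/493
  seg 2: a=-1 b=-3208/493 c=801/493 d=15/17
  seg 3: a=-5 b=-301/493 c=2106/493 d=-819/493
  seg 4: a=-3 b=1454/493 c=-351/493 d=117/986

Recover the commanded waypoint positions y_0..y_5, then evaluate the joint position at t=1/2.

y_0 = S_0(0) = a_0 = -1
y_1 = S_1(0) = a_1 = 5
y_2 = S_2(0) = a_2 = -1
y_3 = S_3(0) = a_3 = -5
y_4 = S_4(0) = a_4 = -3
y_5 = S_4(2) = 1
t_q=1/2 is in segment 0 (τ=1/2); S_0(τ)=1963/986

y_0=-1 y_1=5 y_2=-1 y_3=-5 y_4=-3 y_5=1
S(1/2) = 1963/986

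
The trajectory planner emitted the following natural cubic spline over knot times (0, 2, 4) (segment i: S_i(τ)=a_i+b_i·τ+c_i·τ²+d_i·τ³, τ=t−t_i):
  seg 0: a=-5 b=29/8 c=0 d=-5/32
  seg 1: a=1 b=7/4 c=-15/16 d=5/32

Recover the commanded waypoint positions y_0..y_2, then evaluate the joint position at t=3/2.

y_0=-5 y_1=1 y_2=2
S(3/2) = -23/256

y_0 = S_0(0) = a_0 = -5
y_1 = S_1(0) = a_1 = 1
y_2 = S_1(2) = 2
t_q=3/2 is in segment 0 (τ=3/2); S_0(τ)=-23/256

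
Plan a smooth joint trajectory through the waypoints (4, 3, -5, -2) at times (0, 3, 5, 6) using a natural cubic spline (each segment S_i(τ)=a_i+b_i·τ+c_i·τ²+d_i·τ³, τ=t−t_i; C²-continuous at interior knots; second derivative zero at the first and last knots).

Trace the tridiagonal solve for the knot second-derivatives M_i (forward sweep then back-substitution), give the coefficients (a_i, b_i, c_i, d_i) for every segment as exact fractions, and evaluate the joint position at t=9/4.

  seg 0: a=4 b=67/42 c=0 d=-3/14
  seg 1: a=3 b=-88/21 c=-27/14 d=85/84
  seg 2: a=-5 b=5/21 c=29/7 d=-29/21
S(9/4) = 659/128

Δ: Δ0=-1/3, Δ1=-4, Δ2=3
row 1: diag=10, rhs=-22; c'=1/5, d'=-11/5
row 2: denom=6−2·1/5=28/5; d'=(42−2·-11/5)/(28/5)=58/7
back: M2=58/7
back: M1=-11/5−1/5·58/7=-27/7
M: M0=0, M1=-27/7, M2=58/7, M3=0
seg 0: a=4, c=M0/2=0, d=(M1−M0)/(6·3)=-3/14, b=Δ0−h0·(2M0+M1)/6=67/42
seg 1: a=3, c=M1/2=-27/14, d=(M2−M1)/(6·2)=85/84, b=Δ1−h1·(2M1+M2)/6=-88/21
seg 2: a=-5, c=M2/2=29/7, d=(M3−M2)/(6·1)=-29/21, b=Δ2−h2·(2M2+M3)/6=5/21
t_q=9/4 → seg 0, τ=9/4; S=4+67/42·τ+0·τ²+-3/14·τ³=659/128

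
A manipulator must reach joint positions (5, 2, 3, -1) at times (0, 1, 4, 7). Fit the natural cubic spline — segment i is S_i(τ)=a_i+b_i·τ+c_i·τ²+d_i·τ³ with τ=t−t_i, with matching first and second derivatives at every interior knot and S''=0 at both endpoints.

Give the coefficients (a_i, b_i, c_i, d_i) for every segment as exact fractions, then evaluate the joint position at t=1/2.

  seg 0: a=5 b=-102/29 c=0 d=15/29
  seg 1: a=2 b=-57/29 c=45/29 d=-205/783
  seg 2: a=3 b=8/29 c=-70/87 d=70/783
S(1/2) = 767/232

Δ: Δ0=-3, Δ1=1/3, Δ2=-4/3
row 1: diag=8, rhs=20; c'=3/8, d'=5/2
row 2: denom=12−3·3/8=87/8; d'=(-10−3·5/2)/(87/8)=-140/87
back: M2=-140/87
back: M1=5/2−3/8·-140/87=90/29
M: M0=0, M1=90/29, M2=-140/87, M3=0
seg 0: a=5, c=M0/2=0, d=(M1−M0)/(6·1)=15/29, b=Δ0−h0·(2M0+M1)/6=-102/29
seg 1: a=2, c=M1/2=45/29, d=(M2−M1)/(6·3)=-205/783, b=Δ1−h1·(2M1+M2)/6=-57/29
seg 2: a=3, c=M2/2=-70/87, d=(M3−M2)/(6·3)=70/783, b=Δ2−h2·(2M2+M3)/6=8/29
t_q=1/2 → seg 0, τ=1/2; S=5+-102/29·τ+0·τ²+15/29·τ³=767/232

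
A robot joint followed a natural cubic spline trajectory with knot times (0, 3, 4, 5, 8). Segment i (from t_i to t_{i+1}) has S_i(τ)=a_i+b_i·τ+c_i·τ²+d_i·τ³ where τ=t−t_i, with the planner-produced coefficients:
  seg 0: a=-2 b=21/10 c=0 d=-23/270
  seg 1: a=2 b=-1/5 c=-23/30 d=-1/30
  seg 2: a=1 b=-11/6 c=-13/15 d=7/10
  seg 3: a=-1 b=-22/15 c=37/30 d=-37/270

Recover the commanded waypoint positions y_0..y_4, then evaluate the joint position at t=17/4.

y_0 = S_0(0) = a_0 = -2
y_1 = S_1(0) = a_1 = 2
y_2 = S_2(0) = a_2 = 1
y_3 = S_3(0) = a_3 = -1
y_4 = S_3(3) = 2
t_q=17/4 is in segment 2 (τ=1/4); S_2(τ)=319/640

y_0=-2 y_1=2 y_2=1 y_3=-1 y_4=2
S(17/4) = 319/640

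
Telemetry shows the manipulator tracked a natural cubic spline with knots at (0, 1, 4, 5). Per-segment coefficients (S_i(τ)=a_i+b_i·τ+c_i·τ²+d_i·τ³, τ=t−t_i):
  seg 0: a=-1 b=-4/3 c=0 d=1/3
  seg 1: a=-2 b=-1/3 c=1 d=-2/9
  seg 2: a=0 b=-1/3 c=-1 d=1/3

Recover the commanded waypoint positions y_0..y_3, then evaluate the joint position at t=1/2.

y_0 = S_0(0) = a_0 = -1
y_1 = S_1(0) = a_1 = -2
y_2 = S_2(0) = a_2 = 0
y_3 = S_2(1) = -1
t_q=1/2 is in segment 0 (τ=1/2); S_0(τ)=-13/8

y_0=-1 y_1=-2 y_2=0 y_3=-1
S(1/2) = -13/8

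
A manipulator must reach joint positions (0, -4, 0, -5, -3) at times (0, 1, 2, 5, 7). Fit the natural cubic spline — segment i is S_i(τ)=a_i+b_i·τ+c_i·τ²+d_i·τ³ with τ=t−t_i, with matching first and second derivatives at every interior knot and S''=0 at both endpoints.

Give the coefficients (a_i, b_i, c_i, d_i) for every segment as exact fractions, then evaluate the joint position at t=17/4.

  seg 0: a=0 b=-2593/411 c=0 d=949/411
  seg 1: a=-4 b=254/411 c=949/137 d=-1457/411
  seg 2: a=0 b=1577/411 c=-508/137 d=770/1233
  seg 3: a=-5 b=-637/411 c=262/137 d=-131/411
S(17/4) = -13263/4384

Δ: Δ0=-4, Δ1=4, Δ2=-5/3, Δ3=1
row 1: diag=4, rhs=48; c'=1/4, d'=12
row 2: denom=8−1·1/4=31/4; d'=(-34−1·12)/(31/4)=-184/31
row 3: denom=10−3·12/31=274/31; d'=(16−3·-184/31)/(274/31)=524/137
back: M3=524/137
back: M2=-184/31−12/31·524/137=-1016/137
back: M1=12−1/4·-1016/137=1898/137
M: M0=0, M1=1898/137, M2=-1016/137, M3=524/137, M4=0
seg 0: a=0, c=M0/2=0, d=(M1−M0)/(6·1)=949/411, b=Δ0−h0·(2M0+M1)/6=-2593/411
seg 1: a=-4, c=M1/2=949/137, d=(M2−M1)/(6·1)=-1457/411, b=Δ1−h1·(2M1+M2)/6=254/411
seg 2: a=0, c=M2/2=-508/137, d=(M3−M2)/(6·3)=770/1233, b=Δ2−h2·(2M2+M3)/6=1577/411
seg 3: a=-5, c=M3/2=262/137, d=(M4−M3)/(6·2)=-131/411, b=Δ3−h3·(2M3+M4)/6=-637/411
t_q=17/4 → seg 2, τ=9/4; S=0+1577/411·τ+-508/137·τ²+770/1233·τ³=-13263/4384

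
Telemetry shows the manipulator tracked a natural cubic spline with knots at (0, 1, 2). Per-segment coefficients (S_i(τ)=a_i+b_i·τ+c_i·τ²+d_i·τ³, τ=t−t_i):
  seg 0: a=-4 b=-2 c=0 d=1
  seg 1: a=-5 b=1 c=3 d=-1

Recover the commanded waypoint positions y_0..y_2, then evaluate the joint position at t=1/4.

y_0 = S_0(0) = a_0 = -4
y_1 = S_1(0) = a_1 = -5
y_2 = S_1(1) = -2
t_q=1/4 is in segment 0 (τ=1/4); S_0(τ)=-287/64

y_0=-4 y_1=-5 y_2=-2
S(1/4) = -287/64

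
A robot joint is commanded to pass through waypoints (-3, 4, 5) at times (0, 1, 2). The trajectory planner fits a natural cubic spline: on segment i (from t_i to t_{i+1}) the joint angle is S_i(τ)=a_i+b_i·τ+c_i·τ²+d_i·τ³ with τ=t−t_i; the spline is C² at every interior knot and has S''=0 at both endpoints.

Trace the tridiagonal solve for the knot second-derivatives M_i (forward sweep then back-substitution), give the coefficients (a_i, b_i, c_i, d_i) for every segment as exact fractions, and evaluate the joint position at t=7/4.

  seg 0: a=-3 b=17/2 c=0 d=-3/2
  seg 1: a=4 b=4 c=-9/2 d=3/2
S(7/4) = 653/128

Δ: Δ0=7, Δ1=1
row 1: diag=4, rhs=-36; c'=1/4, d'=-9
back: M1=-9
M: M0=0, M1=-9, M2=0
seg 0: a=-3, c=M0/2=0, d=(M1−M0)/(6·1)=-3/2, b=Δ0−h0·(2M0+M1)/6=17/2
seg 1: a=4, c=M1/2=-9/2, d=(M2−M1)/(6·1)=3/2, b=Δ1−h1·(2M1+M2)/6=4
t_q=7/4 → seg 1, τ=3/4; S=4+4·τ+-9/2·τ²+3/2·τ³=653/128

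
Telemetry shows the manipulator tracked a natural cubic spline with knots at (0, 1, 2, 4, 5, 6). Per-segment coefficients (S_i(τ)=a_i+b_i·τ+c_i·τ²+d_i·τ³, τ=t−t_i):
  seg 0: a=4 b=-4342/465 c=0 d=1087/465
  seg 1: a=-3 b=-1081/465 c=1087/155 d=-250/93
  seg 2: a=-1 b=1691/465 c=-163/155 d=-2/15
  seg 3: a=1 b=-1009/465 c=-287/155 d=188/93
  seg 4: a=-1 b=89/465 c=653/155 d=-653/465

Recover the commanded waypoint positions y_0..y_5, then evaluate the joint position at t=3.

y_0 = S_0(0) = a_0 = 4
y_1 = S_1(0) = a_1 = -3
y_2 = S_2(0) = a_2 = -1
y_3 = S_3(0) = a_3 = 1
y_4 = S_4(0) = a_4 = -1
y_5 = S_4(1) = 2
t_q=3 is in segment 2 (τ=1); S_2(τ)=45/31

y_0=4 y_1=-3 y_2=-1 y_3=1 y_4=-1 y_5=2
S(3) = 45/31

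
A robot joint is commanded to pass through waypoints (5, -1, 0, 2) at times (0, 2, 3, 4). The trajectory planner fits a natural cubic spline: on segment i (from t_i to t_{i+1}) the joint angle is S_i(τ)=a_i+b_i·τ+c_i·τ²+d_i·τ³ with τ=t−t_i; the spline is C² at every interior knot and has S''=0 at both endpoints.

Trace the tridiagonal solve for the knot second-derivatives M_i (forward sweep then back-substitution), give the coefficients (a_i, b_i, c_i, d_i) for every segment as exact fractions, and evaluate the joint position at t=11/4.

  seg 0: a=5 b=-99/23 c=0 d=15/46
  seg 1: a=-1 b=-9/23 c=45/23 d=-13/23
  seg 2: a=0 b=42/23 c=6/23 d=-2/23
S(11/4) = -635/1472

Δ: Δ0=-3, Δ1=1, Δ2=2
row 1: diag=6, rhs=24; c'=1/6, d'=4
row 2: denom=4−1·1/6=23/6; d'=(6−1·4)/(23/6)=12/23
back: M2=12/23
back: M1=4−1/6·12/23=90/23
M: M0=0, M1=90/23, M2=12/23, M3=0
seg 0: a=5, c=M0/2=0, d=(M1−M0)/(6·2)=15/46, b=Δ0−h0·(2M0+M1)/6=-99/23
seg 1: a=-1, c=M1/2=45/23, d=(M2−M1)/(6·1)=-13/23, b=Δ1−h1·(2M1+M2)/6=-9/23
seg 2: a=0, c=M2/2=6/23, d=(M3−M2)/(6·1)=-2/23, b=Δ2−h2·(2M2+M3)/6=42/23
t_q=11/4 → seg 1, τ=3/4; S=-1+-9/23·τ+45/23·τ²+-13/23·τ³=-635/1472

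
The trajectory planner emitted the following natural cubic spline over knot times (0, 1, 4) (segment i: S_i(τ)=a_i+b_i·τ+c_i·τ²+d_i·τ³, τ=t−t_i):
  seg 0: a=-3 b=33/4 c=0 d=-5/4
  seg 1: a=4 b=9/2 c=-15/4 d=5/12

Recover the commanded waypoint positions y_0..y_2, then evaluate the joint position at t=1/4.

y_0 = S_0(0) = a_0 = -3
y_1 = S_1(0) = a_1 = 4
y_2 = S_1(3) = -5
t_q=1/4 is in segment 0 (τ=1/4); S_0(τ)=-245/256

y_0=-3 y_1=4 y_2=-5
S(1/4) = -245/256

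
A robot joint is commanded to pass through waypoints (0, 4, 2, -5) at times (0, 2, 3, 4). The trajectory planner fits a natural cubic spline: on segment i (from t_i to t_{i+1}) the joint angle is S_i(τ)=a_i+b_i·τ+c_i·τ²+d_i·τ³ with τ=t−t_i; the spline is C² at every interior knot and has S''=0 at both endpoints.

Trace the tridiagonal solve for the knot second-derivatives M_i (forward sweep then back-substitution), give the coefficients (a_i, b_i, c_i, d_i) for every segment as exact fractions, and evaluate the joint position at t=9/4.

Δ: Δ0=2, Δ1=-2, Δ2=-7
row 1: diag=6, rhs=-24; c'=1/6, d'=-4
row 2: denom=4−1·1/6=23/6; d'=(-30−1·-4)/(23/6)=-156/23
back: M2=-156/23
back: M1=-4−1/6·-156/23=-66/23
M: M0=0, M1=-66/23, M2=-156/23, M3=0
seg 0: a=0, c=M0/2=0, d=(M1−M0)/(6·2)=-11/46, b=Δ0−h0·(2M0+M1)/6=68/23
seg 1: a=4, c=M1/2=-33/23, d=(M2−M1)/(6·1)=-15/23, b=Δ1−h1·(2M1+M2)/6=2/23
seg 2: a=2, c=M2/2=-78/23, d=(M3−M2)/(6·1)=26/23, b=Δ2−h2·(2M2+M3)/6=-109/23
t_q=9/4 → seg 1, τ=1/4; S=4+2/23·τ+-33/23·τ²+-15/23·τ³=251/64

  seg 0: a=0 b=68/23 c=0 d=-11/46
  seg 1: a=4 b=2/23 c=-33/23 d=-15/23
  seg 2: a=2 b=-109/23 c=-78/23 d=26/23
S(9/4) = 251/64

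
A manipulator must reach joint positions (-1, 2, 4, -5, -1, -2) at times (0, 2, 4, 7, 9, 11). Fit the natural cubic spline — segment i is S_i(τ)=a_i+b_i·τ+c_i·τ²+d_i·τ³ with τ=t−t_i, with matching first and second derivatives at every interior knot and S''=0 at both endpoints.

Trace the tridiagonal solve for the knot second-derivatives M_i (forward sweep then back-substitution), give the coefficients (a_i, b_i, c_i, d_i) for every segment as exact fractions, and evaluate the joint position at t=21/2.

  seg 0: a=-1 b=1683/1300 c=0 d=267/5200
  seg 1: a=2 b=621/325 c=801/2600 d=-397/1040
  seg 2: a=4 b=-1869/1300 c=-2577/1300 d=19/39
  seg 3: a=-5 b=-231/1300 c=3123/1300 d=-683/1040
  seg 4: a=-1 b=504/325 c=-3999/2600 d=1333/5200
S(21/2) = -10561/8320

Δ: Δ0=3/2, Δ1=1, Δ2=-3, Δ3=2, Δ4=-1/2
row 1: diag=8, rhs=-3; c'=1/4, d'=-3/8
row 2: denom=10−2·1/4=19/2; d'=(-24−2·-3/8)/(19/2)=-93/38
row 3: denom=10−3·6/19=172/19; d'=(30−3·-93/38)/(172/19)=33/8
row 4: denom=8−2·19/86=325/43; d'=(-15−2·33/8)/(325/43)=-3999/1300
back: M4=-3999/1300
back: M3=33/8−19/86·-3999/1300=3123/650
back: M2=-93/38−6/19·3123/650=-2577/650
back: M1=-3/8−1/4·-2577/650=801/1300
M: M0=0, M1=801/1300, M2=-2577/650, M3=3123/650, M4=-3999/1300, M5=0
seg 0: a=-1, c=M0/2=0, d=(M1−M0)/(6·2)=267/5200, b=Δ0−h0·(2M0+M1)/6=1683/1300
seg 1: a=2, c=M1/2=801/2600, d=(M2−M1)/(6·2)=-397/1040, b=Δ1−h1·(2M1+M2)/6=621/325
seg 2: a=4, c=M2/2=-2577/1300, d=(M3−M2)/(6·3)=19/39, b=Δ2−h2·(2M2+M3)/6=-1869/1300
seg 3: a=-5, c=M3/2=3123/1300, d=(M4−M3)/(6·2)=-683/1040, b=Δ3−h3·(2M3+M4)/6=-231/1300
seg 4: a=-1, c=M4/2=-3999/2600, d=(M5−M4)/(6·2)=1333/5200, b=Δ4−h4·(2M4+M5)/6=504/325
t_q=21/2 → seg 4, τ=3/2; S=-1+504/325·τ+-3999/2600·τ²+1333/5200·τ³=-10561/8320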